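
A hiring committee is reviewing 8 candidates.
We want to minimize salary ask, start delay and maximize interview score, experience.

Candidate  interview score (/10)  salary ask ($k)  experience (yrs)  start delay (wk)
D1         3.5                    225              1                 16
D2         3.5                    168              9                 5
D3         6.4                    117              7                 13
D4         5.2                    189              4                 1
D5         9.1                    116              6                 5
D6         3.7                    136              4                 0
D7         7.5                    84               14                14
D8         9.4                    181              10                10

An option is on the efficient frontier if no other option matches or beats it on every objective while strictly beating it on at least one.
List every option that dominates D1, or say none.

D2: interview score 3.5≥3.5, salary ask 168≤225, experience 9≥1, start delay 5≤16 — dominates D1.
D3: interview score 6.4≥3.5, salary ask 117≤225, experience 7≥1, start delay 13≤16 — dominates D1.
D4: interview score 5.2≥3.5, salary ask 189≤225, experience 4≥1, start delay 1≤16 — dominates D1.
D5: interview score 9.1≥3.5, salary ask 116≤225, experience 6≥1, start delay 5≤16 — dominates D1.
D6: interview score 3.7≥3.5, salary ask 136≤225, experience 4≥1, start delay 0≤16 — dominates D1.
D7: interview score 7.5≥3.5, salary ask 84≤225, experience 14≥1, start delay 14≤16 — dominates D1.
D8: interview score 9.4≥3.5, salary ask 181≤225, experience 10≥1, start delay 10≤16 — dominates D1.

D2, D3, D4, D5, D6, D7, D8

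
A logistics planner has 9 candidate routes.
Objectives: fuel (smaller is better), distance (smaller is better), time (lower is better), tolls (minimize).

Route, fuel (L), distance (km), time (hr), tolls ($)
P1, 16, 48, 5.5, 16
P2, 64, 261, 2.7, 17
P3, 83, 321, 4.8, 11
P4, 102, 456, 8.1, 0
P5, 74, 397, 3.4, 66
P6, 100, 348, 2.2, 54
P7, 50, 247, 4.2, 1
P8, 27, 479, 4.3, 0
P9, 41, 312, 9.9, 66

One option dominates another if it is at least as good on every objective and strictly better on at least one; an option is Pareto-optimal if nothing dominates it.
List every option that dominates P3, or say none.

P7: fuel 50≤83, distance 247≤321, time 4.2≤4.8, tolls 1≤11 — dominates P3.
Others (P1, P2, P4, P5, P6, P8, P9) are each worse than P3 on at least one objective.

P7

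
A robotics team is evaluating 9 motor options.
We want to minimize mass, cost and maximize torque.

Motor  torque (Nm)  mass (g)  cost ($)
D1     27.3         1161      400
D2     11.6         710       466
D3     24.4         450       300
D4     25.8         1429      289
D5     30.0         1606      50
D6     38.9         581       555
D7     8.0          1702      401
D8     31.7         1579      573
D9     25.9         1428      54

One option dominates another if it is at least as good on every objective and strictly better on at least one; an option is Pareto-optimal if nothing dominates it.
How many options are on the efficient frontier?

D1: not dominated.
D2: dominated by D3 (torque 24.4≥11.6, mass 450≤710, cost 300≤466).
D3: not dominated (best mass).
D4: dominated by D9 (torque 25.9≥25.8, mass 1428≤1429, cost 54≤289).
D5: not dominated (best cost).
D6: not dominated (best torque).
D7: dominated by D1 (torque 27.3≥8.0, mass 1161≤1702, cost 400≤401).
D8: dominated by D6 (torque 38.9≥31.7, mass 581≤1579, cost 555≤573).
D9: not dominated.
Pareto-optimal: D1, D3, D5, D6, D9 → 5.

5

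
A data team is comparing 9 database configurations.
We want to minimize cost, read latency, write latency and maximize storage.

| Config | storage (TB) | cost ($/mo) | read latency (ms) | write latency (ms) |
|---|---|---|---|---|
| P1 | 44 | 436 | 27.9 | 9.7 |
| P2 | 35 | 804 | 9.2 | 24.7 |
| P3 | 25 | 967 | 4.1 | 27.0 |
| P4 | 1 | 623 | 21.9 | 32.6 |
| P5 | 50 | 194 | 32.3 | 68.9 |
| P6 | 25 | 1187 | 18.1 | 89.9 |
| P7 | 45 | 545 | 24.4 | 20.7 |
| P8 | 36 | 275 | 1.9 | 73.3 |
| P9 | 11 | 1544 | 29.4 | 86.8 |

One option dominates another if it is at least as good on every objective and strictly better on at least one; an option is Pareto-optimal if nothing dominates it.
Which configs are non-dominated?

P1, P2, P3, P4, P5, P7, P8

P1: not dominated (best write latency).
P2: not dominated.
P3: not dominated.
P4: not dominated.
P5: not dominated (best storage).
P6: dominated by P2 (storage 35≥25, cost 804≤1187, read latency 9.2≤18.1, write latency 24.7≤89.9).
P7: not dominated.
P8: not dominated (best read latency).
P9: dominated by P1 (storage 44≥11, cost 436≤1544, read latency 27.9≤29.4, write latency 9.7≤86.8).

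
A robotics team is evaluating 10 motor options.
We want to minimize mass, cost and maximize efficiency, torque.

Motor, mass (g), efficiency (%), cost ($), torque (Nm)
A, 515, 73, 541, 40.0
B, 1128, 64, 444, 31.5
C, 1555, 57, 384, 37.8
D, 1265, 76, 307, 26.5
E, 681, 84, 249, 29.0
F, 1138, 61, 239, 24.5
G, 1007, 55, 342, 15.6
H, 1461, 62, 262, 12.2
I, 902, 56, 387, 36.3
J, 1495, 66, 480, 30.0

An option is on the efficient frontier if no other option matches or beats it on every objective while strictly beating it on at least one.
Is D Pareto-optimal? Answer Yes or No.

No

E vs D: mass 681≤1265, efficiency 84≥76, cost 249≤307, torque 29.0≥26.5 — E is at least as good on every objective and strictly better on at least one, so E dominates D.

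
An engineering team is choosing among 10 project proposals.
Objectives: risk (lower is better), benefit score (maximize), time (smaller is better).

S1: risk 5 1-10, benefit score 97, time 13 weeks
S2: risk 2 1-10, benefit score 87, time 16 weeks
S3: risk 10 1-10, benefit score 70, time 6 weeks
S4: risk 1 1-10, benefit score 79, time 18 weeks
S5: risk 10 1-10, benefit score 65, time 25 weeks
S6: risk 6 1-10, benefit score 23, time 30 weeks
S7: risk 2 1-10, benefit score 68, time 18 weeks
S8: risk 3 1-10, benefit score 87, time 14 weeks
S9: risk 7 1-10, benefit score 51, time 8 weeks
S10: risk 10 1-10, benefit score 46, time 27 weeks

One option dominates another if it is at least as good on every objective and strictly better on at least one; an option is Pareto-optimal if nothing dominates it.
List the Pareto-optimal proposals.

S1, S2, S3, S4, S8, S9

S1: not dominated (best benefit score).
S2: not dominated.
S3: not dominated (best time).
S4: not dominated (best risk).
S5: dominated by S1 (risk 5≤10, benefit score 97≥65, time 13≤25).
S6: dominated by S1 (risk 5≤6, benefit score 97≥23, time 13≤30).
S7: dominated by S2 (risk 2≤2, benefit score 87≥68, time 16≤18).
S8: not dominated.
S9: not dominated.
S10: dominated by S1 (risk 5≤10, benefit score 97≥46, time 13≤27).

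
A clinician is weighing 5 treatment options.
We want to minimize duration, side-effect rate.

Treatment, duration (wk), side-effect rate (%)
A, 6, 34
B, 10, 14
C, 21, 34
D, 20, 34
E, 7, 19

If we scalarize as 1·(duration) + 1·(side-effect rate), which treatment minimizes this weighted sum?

B

A: 1·6 + 1·34 = 40
B: 1·10 + 1·14 = 24
C: 1·21 + 1·34 = 55
D: 1·20 + 1·34 = 54
E: 1·7 + 1·19 = 26
Lowest: B at 24.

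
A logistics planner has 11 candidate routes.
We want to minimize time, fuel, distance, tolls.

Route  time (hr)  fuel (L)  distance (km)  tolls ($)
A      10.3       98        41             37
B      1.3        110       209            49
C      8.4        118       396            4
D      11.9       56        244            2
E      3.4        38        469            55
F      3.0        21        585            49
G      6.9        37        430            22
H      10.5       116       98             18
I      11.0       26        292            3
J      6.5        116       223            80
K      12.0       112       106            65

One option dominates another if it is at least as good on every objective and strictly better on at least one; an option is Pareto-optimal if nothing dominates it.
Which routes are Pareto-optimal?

A, B, C, D, E, F, G, H, I

A: not dominated (best distance).
B: not dominated (best time).
C: not dominated.
D: not dominated (best tolls).
E: not dominated.
F: not dominated (best fuel).
G: not dominated.
H: not dominated.
I: not dominated.
J: dominated by B (time 1.3≤6.5, fuel 110≤116, distance 209≤223, tolls 49≤80).
K: dominated by A (time 10.3≤12.0, fuel 98≤112, distance 41≤106, tolls 37≤65).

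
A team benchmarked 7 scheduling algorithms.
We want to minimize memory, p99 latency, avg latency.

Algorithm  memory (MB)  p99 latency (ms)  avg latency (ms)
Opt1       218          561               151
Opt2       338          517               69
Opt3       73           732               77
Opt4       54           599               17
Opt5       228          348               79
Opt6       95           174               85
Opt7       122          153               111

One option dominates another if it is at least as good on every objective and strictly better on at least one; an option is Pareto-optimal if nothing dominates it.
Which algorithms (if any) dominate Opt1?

Opt6, Opt7

Opt6: memory 95≤218, p99 latency 174≤561, avg latency 85≤151 — dominates Opt1.
Opt7: memory 122≤218, p99 latency 153≤561, avg latency 111≤151 — dominates Opt1.
Others (Opt2, Opt3, Opt4, Opt5) are each worse than Opt1 on at least one objective.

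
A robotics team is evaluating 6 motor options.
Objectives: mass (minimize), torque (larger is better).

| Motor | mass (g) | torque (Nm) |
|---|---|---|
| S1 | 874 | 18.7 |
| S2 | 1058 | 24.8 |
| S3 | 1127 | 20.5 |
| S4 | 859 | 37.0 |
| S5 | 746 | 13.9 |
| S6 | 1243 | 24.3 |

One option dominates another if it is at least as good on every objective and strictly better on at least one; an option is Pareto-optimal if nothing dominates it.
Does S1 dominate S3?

S1 vs S3: S1 is worse on torque (18.7 vs 20.5), so it does not dominate S3.

No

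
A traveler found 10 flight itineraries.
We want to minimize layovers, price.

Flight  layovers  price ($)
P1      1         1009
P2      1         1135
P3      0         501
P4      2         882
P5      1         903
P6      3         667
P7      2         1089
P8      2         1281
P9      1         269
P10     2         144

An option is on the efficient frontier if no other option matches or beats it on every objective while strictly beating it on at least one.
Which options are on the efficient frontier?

P3, P9, P10

P1: dominated by P3 (layovers 0≤1, price 501≤1009).
P2: dominated by P1 (layovers 1≤1, price 1009≤1135).
P3: not dominated (best layovers).
P4: dominated by P3 (layovers 0≤2, price 501≤882).
P5: dominated by P3 (layovers 0≤1, price 501≤903).
P6: dominated by P3 (layovers 0≤3, price 501≤667).
P7: dominated by P1 (layovers 1≤2, price 1009≤1089).
P8: dominated by P1 (layovers 1≤2, price 1009≤1281).
P9: not dominated.
P10: not dominated (best price).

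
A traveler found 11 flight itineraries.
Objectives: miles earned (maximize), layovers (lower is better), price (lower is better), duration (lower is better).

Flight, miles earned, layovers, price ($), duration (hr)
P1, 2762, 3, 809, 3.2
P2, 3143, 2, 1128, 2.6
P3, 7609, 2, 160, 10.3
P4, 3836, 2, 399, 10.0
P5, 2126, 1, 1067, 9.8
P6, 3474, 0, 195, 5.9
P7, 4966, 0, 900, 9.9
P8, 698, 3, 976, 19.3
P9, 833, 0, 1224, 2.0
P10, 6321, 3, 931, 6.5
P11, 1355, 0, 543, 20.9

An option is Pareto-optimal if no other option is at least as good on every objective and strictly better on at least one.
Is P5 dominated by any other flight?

Yes

P6 vs P5: miles earned 3474≥2126, layovers 0≤1, price 195≤1067, duration 5.9≤9.8 — P6 is at least as good on every objective and strictly better on at least one, so P6 dominates P5.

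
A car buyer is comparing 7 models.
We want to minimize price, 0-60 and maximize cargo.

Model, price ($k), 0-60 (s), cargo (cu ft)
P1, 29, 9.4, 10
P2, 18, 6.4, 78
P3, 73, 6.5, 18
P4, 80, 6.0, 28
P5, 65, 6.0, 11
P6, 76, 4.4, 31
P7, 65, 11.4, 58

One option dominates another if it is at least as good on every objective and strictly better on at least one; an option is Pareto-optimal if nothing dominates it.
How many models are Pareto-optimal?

P1: dominated by P2 (price 18≤29, 0-60 6.4≤9.4, cargo 78≥10).
P2: not dominated (best price).
P3: dominated by P2 (price 18≤73, 0-60 6.4≤6.5, cargo 78≥18).
P4: dominated by P6 (price 76≤80, 0-60 4.4≤6.0, cargo 31≥28).
P5: not dominated.
P6: not dominated (best 0-60).
P7: dominated by P2 (price 18≤65, 0-60 6.4≤11.4, cargo 78≥58).
Pareto-optimal: P2, P5, P6 → 3.

3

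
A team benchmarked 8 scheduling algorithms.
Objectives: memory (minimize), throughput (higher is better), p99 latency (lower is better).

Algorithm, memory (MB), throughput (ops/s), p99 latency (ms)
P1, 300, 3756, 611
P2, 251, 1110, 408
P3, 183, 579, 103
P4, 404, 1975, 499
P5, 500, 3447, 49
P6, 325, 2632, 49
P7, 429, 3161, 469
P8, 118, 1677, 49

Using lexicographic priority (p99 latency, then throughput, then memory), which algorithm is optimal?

P5

First minimize p99 latency: best is 49, kept {P5, P6, P8}.
Then maximize throughput: best is 3447, kept {P5}.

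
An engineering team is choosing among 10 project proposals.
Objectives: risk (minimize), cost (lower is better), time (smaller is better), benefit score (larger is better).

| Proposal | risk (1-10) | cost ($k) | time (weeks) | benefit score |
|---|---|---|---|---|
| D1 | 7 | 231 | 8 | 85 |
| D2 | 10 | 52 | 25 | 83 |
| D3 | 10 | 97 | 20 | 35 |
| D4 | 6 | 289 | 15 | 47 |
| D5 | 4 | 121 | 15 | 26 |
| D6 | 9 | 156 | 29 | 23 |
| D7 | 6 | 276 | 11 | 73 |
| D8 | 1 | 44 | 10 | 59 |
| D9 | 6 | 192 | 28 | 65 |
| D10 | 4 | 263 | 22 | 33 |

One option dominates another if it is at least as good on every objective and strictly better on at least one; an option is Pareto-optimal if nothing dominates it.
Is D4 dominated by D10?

D10 vs D4: D10 is worse on time (22 vs 15), so it does not dominate D4.

No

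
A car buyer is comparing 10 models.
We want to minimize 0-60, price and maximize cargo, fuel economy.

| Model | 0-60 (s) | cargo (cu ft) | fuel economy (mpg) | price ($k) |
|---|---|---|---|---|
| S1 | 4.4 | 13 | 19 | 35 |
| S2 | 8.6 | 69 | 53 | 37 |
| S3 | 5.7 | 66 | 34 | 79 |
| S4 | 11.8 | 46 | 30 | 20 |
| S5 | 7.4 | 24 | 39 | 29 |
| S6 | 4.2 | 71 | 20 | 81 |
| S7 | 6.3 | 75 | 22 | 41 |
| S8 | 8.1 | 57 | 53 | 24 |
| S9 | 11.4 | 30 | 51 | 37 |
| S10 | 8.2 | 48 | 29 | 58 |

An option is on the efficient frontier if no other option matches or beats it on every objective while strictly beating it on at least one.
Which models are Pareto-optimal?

S1, S2, S3, S4, S5, S6, S7, S8

S1: not dominated.
S2: not dominated.
S3: not dominated.
S4: not dominated (best price).
S5: not dominated.
S6: not dominated (best 0-60).
S7: not dominated (best cargo).
S8: not dominated.
S9: dominated by S2 (0-60 8.6≤11.4, cargo 69≥30, fuel economy 53≥51, price 37≤37).
S10: dominated by S8 (0-60 8.1≤8.2, cargo 57≥48, fuel economy 53≥29, price 24≤58).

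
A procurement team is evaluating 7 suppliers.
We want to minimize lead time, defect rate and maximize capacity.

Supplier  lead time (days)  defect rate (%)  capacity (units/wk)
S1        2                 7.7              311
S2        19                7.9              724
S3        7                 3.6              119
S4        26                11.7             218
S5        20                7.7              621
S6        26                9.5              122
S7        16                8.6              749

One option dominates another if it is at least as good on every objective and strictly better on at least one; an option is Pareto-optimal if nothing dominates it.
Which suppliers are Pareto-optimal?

S1, S2, S3, S5, S7

S1: not dominated (best lead time).
S2: not dominated.
S3: not dominated (best defect rate).
S4: dominated by S1 (lead time 2≤26, defect rate 7.7≤11.7, capacity 311≥218).
S5: not dominated.
S6: dominated by S1 (lead time 2≤26, defect rate 7.7≤9.5, capacity 311≥122).
S7: not dominated (best capacity).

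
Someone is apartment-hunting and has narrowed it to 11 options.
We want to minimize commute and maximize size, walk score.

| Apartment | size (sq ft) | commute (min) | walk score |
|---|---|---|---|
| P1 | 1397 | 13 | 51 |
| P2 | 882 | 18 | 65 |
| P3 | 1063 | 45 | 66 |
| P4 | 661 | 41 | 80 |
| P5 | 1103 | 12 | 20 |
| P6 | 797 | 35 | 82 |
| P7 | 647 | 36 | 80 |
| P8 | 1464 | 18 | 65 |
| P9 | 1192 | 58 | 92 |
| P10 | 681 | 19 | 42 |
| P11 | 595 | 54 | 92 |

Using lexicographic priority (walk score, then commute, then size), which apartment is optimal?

First maximize walk score: best is 92, kept {P9, P11}.
Then minimize commute: best is 54, kept {P11}.

P11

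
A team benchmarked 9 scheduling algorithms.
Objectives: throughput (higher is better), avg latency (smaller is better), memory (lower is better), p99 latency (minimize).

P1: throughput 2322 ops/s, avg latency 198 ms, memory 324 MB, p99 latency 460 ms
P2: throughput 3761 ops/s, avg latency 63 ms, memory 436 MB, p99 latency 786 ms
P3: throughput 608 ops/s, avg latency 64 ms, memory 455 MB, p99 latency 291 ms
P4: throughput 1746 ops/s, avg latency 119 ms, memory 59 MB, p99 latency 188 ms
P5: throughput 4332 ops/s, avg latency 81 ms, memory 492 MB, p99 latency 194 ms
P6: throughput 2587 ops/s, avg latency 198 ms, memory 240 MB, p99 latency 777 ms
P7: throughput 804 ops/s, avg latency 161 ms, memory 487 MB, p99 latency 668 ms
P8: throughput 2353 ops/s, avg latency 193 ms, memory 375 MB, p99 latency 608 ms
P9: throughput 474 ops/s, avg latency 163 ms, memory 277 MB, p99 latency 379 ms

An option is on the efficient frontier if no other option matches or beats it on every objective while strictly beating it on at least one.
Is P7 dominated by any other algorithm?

Yes

P4 vs P7: throughput 1746≥804, avg latency 119≤161, memory 59≤487, p99 latency 188≤668 — P4 is at least as good on every objective and strictly better on at least one, so P4 dominates P7.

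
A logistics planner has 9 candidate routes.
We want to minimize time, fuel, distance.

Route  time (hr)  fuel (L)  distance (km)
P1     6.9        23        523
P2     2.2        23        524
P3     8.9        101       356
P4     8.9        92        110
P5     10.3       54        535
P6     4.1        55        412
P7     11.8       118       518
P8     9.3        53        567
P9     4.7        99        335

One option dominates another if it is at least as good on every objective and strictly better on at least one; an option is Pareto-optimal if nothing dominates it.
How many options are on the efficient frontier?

P1: not dominated.
P2: not dominated (best time).
P3: dominated by P4 (time 8.9≤8.9, fuel 92≤101, distance 110≤356).
P4: not dominated (best distance).
P5: dominated by P1 (time 6.9≤10.3, fuel 23≤54, distance 523≤535).
P6: not dominated.
P7: dominated by P3 (time 8.9≤11.8, fuel 101≤118, distance 356≤518).
P8: dominated by P1 (time 6.9≤9.3, fuel 23≤53, distance 523≤567).
P9: not dominated.
Pareto-optimal: P1, P2, P4, P6, P9 → 5.

5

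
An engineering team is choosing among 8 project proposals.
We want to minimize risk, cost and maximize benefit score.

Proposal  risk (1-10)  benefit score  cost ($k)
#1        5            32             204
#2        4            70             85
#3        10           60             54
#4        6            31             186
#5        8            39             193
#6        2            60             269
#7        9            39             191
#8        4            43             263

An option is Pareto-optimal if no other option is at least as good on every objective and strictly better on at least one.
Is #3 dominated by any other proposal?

No

#1: worse on benefit score (32 vs 60).
#2: worse on cost (85 vs 54).
#4: worse on benefit score (31 vs 60).
#5: worse on benefit score (39 vs 60).
#6: worse on cost (269 vs 54).
#7: worse on benefit score (39 vs 60).
#8: worse on benefit score (43 vs 60).
No option is at least as good as #3 on every objective and strictly better on one.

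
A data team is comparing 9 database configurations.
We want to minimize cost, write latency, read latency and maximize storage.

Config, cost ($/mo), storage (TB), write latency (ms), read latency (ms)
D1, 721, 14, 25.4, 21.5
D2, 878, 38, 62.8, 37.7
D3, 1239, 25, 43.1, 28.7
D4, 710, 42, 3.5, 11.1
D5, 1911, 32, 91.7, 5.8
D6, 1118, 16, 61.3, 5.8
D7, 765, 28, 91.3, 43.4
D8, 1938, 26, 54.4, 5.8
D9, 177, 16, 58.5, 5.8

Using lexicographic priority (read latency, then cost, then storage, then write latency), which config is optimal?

D9

First minimize read latency: best is 5.8, kept {D5, D6, D8, D9}.
Then minimize cost: best is 177, kept {D9}.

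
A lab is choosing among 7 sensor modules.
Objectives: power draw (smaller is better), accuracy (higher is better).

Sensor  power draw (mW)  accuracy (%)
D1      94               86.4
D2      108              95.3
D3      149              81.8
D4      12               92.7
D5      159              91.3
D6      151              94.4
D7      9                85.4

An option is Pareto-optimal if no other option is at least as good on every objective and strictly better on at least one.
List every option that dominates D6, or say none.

D2: power draw 108≤151, accuracy 95.3≥94.4 — dominates D6.
Others (D1, D3, D4, D5, D7) are each worse than D6 on at least one objective.

D2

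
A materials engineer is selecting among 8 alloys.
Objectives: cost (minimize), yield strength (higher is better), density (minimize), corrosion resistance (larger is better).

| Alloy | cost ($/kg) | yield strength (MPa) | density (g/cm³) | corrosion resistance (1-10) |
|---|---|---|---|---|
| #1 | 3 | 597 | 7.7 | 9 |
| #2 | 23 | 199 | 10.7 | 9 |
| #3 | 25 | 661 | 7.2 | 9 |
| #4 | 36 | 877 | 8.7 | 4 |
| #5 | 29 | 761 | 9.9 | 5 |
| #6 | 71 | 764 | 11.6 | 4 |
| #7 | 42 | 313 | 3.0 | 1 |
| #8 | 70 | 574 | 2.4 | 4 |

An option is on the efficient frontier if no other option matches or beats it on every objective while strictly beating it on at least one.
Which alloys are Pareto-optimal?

#1, #3, #4, #5, #7, #8

#1: not dominated (best cost).
#2: dominated by #1 (cost 3≤23, yield strength 597≥199, density 7.7≤10.7, corrosion resistance 9≥9).
#3: not dominated.
#4: not dominated (best yield strength).
#5: not dominated.
#6: dominated by #4 (cost 36≤71, yield strength 877≥764, density 8.7≤11.6, corrosion resistance 4≥4).
#7: not dominated.
#8: not dominated (best density).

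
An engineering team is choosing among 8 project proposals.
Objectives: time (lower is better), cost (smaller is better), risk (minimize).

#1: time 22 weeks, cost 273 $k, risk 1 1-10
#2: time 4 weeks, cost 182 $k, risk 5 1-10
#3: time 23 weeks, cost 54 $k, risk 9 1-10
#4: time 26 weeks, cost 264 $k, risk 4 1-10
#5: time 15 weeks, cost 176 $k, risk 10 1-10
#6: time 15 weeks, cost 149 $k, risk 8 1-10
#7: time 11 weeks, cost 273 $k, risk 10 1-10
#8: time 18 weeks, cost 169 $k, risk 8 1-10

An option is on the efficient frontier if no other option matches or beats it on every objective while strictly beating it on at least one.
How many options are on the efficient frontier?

#1: not dominated (best risk).
#2: not dominated (best time).
#3: not dominated (best cost).
#4: not dominated.
#5: dominated by #6 (time 15≤15, cost 149≤176, risk 8≤10).
#6: not dominated.
#7: dominated by #2 (time 4≤11, cost 182≤273, risk 5≤10).
#8: dominated by #6 (time 15≤18, cost 149≤169, risk 8≤8).
Pareto-optimal: #1, #2, #3, #4, #6 → 5.

5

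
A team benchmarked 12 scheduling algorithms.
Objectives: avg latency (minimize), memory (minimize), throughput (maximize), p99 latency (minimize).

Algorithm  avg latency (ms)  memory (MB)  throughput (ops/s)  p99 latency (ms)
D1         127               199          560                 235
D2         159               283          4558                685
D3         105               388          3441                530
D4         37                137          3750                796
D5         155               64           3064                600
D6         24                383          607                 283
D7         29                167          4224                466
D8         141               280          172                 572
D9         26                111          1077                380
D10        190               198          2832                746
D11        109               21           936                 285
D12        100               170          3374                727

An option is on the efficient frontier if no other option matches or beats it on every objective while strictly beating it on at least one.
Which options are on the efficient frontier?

D1, D2, D4, D5, D6, D7, D9, D11

D1: not dominated (best p99 latency).
D2: not dominated (best throughput).
D3: dominated by D7 (avg latency 29≤105, memory 167≤388, throughput 4224≥3441, p99 latency 466≤530).
D4: not dominated.
D5: not dominated.
D6: not dominated (best avg latency).
D7: not dominated.
D8: dominated by D1 (avg latency 127≤141, memory 199≤280, throughput 560≥172, p99 latency 235≤572).
D9: not dominated.
D10: dominated by D5 (avg latency 155≤190, memory 64≤198, throughput 3064≥2832, p99 latency 600≤746).
D11: not dominated (best memory).
D12: dominated by D7 (avg latency 29≤100, memory 167≤170, throughput 4224≥3374, p99 latency 466≤727).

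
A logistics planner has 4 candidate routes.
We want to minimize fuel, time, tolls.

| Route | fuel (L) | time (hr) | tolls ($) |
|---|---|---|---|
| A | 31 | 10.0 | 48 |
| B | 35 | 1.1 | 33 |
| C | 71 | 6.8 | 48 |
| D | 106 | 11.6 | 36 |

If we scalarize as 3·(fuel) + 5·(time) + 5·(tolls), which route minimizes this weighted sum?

B

A: 3·31 + 5·10.0 + 5·48 = 383.0
B: 3·35 + 5·1.1 + 5·33 = 275.5
C: 3·71 + 5·6.8 + 5·48 = 487.0
D: 3·106 + 5·11.6 + 5·36 = 556.0
Lowest: B at 275.5.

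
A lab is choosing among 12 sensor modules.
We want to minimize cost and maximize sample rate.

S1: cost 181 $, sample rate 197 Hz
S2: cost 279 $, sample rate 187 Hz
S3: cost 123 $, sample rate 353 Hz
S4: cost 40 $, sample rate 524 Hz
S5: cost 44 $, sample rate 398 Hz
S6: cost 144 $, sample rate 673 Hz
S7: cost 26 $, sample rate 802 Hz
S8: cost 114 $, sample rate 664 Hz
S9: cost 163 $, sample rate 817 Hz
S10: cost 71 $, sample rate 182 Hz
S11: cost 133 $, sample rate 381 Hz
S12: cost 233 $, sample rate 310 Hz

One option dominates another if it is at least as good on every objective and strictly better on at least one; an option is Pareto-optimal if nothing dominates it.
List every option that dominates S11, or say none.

S4, S5, S7, S8

S4: cost 40≤133, sample rate 524≥381 — dominates S11.
S5: cost 44≤133, sample rate 398≥381 — dominates S11.
S7: cost 26≤133, sample rate 802≥381 — dominates S11.
S8: cost 114≤133, sample rate 664≥381 — dominates S11.
Others (S1, S2, S3, S6, S9, S10, S12) are each worse than S11 on at least one objective.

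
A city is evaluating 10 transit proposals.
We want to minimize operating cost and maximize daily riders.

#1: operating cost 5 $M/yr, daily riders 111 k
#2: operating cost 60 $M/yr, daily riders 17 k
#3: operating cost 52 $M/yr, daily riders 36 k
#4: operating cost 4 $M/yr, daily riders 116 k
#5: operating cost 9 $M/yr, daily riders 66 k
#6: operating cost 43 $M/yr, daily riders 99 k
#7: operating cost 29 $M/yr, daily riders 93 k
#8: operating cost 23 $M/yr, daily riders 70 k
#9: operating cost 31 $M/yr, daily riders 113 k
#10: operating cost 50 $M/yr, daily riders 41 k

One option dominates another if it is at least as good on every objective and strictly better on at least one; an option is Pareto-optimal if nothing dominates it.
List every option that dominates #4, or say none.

#1: worse on operating cost (5 vs 4).
#2: worse on operating cost (60 vs 4).
#3: worse on operating cost (52 vs 4).
#5: worse on operating cost (9 vs 4).
#6: worse on operating cost (43 vs 4).
#7: worse on operating cost (29 vs 4).
#8: worse on operating cost (23 vs 4).
#9: worse on operating cost (31 vs 4).
#10: worse on operating cost (50 vs 4).
No option dominates #4.

none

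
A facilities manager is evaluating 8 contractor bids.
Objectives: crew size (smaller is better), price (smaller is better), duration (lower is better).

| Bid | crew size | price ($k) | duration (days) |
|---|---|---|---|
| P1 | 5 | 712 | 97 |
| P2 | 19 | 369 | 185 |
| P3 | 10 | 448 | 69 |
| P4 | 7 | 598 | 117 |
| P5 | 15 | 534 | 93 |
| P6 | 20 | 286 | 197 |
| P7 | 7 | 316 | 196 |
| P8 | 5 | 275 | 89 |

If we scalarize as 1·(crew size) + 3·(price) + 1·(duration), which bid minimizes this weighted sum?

P8

P1: 1·5 + 3·712 + 1·97 = 2238
P2: 1·19 + 3·369 + 1·185 = 1311
P3: 1·10 + 3·448 + 1·69 = 1423
P4: 1·7 + 3·598 + 1·117 = 1918
P5: 1·15 + 3·534 + 1·93 = 1710
P6: 1·20 + 3·286 + 1·197 = 1075
P7: 1·7 + 3·316 + 1·196 = 1151
P8: 1·5 + 3·275 + 1·89 = 919
Lowest: P8 at 919.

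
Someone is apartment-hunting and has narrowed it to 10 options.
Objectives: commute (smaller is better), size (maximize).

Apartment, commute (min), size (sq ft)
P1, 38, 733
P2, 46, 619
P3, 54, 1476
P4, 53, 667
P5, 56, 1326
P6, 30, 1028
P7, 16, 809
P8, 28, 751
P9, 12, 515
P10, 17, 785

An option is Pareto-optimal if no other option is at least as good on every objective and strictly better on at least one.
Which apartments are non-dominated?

P1: dominated by P6 (commute 30≤38, size 1028≥733).
P2: dominated by P1 (commute 38≤46, size 733≥619).
P3: not dominated (best size).
P4: dominated by P1 (commute 38≤53, size 733≥667).
P5: dominated by P3 (commute 54≤56, size 1476≥1326).
P6: not dominated.
P7: not dominated.
P8: dominated by P7 (commute 16≤28, size 809≥751).
P9: not dominated (best commute).
P10: dominated by P7 (commute 16≤17, size 809≥785).

P3, P6, P7, P9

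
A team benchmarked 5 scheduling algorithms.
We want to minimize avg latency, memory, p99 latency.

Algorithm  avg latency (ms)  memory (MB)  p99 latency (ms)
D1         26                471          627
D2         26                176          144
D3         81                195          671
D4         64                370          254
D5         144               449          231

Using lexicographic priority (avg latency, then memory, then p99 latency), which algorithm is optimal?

D2

First minimize avg latency: best is 26, kept {D1, D2}.
Then minimize memory: best is 176, kept {D2}.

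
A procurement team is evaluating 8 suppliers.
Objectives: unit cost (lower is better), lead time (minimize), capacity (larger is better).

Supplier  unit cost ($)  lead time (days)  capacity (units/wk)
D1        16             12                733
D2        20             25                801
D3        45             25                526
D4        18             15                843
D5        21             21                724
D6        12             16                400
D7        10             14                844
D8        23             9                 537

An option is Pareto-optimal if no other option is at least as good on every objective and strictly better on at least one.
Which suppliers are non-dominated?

D1: not dominated.
D2: dominated by D4 (unit cost 18≤20, lead time 15≤25, capacity 843≥801).
D3: dominated by D1 (unit cost 16≤45, lead time 12≤25, capacity 733≥526).
D4: dominated by D7 (unit cost 10≤18, lead time 14≤15, capacity 844≥843).
D5: dominated by D1 (unit cost 16≤21, lead time 12≤21, capacity 733≥724).
D6: dominated by D7 (unit cost 10≤12, lead time 14≤16, capacity 844≥400).
D7: not dominated (best unit cost).
D8: not dominated (best lead time).

D1, D7, D8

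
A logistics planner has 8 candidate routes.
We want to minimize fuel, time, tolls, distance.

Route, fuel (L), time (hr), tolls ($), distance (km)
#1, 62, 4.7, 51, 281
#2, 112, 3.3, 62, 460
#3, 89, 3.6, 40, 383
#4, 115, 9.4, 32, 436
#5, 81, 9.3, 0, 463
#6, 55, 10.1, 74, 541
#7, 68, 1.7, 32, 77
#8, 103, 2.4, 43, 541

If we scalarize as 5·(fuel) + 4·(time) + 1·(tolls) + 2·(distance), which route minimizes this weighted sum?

#7

#1: 5·62 + 4·4.7 + 1·51 + 2·281 = 941.8
#2: 5·112 + 4·3.3 + 1·62 + 2·460 = 1555.2
#3: 5·89 + 4·3.6 + 1·40 + 2·383 = 1265.4
#4: 5·115 + 4·9.4 + 1·32 + 2·436 = 1516.6
#5: 5·81 + 4·9.3 + 1·0 + 2·463 = 1368.2
#6: 5·55 + 4·10.1 + 1·74 + 2·541 = 1471.4
#7: 5·68 + 4·1.7 + 1·32 + 2·77 = 532.8
#8: 5·103 + 4·2.4 + 1·43 + 2·541 = 1649.6
Lowest: #7 at 532.8.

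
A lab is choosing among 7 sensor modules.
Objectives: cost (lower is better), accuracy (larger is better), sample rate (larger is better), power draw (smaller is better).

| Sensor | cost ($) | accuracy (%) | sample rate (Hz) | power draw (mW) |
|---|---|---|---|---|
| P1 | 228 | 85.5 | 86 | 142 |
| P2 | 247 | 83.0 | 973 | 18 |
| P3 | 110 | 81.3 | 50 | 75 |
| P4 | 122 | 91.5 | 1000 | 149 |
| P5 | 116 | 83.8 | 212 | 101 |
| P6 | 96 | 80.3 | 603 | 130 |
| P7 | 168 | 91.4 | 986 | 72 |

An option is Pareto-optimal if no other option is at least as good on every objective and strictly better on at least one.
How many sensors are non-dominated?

P1: dominated by P7 (cost 168≤228, accuracy 91.4≥85.5, sample rate 986≥86, power draw 72≤142).
P2: not dominated (best power draw).
P3: not dominated.
P4: not dominated (best accuracy).
P5: not dominated.
P6: not dominated (best cost).
P7: not dominated.
Pareto-optimal: P2, P3, P4, P5, P6, P7 → 6.

6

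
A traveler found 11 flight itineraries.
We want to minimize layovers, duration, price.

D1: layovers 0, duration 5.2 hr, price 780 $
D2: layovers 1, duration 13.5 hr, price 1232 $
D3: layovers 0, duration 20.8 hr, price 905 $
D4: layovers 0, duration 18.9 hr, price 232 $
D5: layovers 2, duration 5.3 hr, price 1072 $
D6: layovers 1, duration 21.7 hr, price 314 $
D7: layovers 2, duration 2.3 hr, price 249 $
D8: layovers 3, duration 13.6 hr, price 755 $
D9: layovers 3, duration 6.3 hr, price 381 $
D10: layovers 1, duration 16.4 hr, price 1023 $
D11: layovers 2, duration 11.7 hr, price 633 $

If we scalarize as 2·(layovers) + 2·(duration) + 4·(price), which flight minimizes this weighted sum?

D1: 2·0 + 2·5.2 + 4·780 = 3130.4
D2: 2·1 + 2·13.5 + 4·1232 = 4957.0
D3: 2·0 + 2·20.8 + 4·905 = 3661.6
D4: 2·0 + 2·18.9 + 4·232 = 965.8
D5: 2·2 + 2·5.3 + 4·1072 = 4302.6
D6: 2·1 + 2·21.7 + 4·314 = 1301.4
D7: 2·2 + 2·2.3 + 4·249 = 1004.6
D8: 2·3 + 2·13.6 + 4·755 = 3053.2
D9: 2·3 + 2·6.3 + 4·381 = 1542.6
D10: 2·1 + 2·16.4 + 4·1023 = 4126.8
D11: 2·2 + 2·11.7 + 4·633 = 2559.4
Lowest: D4 at 965.8.

D4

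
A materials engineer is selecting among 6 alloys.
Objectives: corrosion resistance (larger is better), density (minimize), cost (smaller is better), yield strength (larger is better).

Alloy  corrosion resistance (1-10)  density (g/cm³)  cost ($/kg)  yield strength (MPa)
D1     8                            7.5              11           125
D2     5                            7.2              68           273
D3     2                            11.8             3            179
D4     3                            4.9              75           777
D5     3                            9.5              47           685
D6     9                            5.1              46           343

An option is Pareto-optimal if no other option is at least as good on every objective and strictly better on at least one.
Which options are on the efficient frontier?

D1, D3, D4, D5, D6

D1: not dominated.
D2: dominated by D6 (corrosion resistance 9≥5, density 5.1≤7.2, cost 46≤68, yield strength 343≥273).
D3: not dominated (best cost).
D4: not dominated (best density).
D5: not dominated.
D6: not dominated (best corrosion resistance).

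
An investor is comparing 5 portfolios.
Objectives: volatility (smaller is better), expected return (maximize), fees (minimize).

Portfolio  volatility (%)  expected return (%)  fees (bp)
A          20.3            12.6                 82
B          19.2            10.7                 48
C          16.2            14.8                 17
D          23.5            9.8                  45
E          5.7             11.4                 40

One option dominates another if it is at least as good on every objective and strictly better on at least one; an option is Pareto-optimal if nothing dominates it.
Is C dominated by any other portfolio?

No

A: worse on volatility (20.3 vs 16.2).
B: worse on volatility (19.2 vs 16.2).
D: worse on volatility (23.5 vs 16.2).
E: worse on expected return (11.4 vs 14.8).
No option is at least as good as C on every objective and strictly better on one.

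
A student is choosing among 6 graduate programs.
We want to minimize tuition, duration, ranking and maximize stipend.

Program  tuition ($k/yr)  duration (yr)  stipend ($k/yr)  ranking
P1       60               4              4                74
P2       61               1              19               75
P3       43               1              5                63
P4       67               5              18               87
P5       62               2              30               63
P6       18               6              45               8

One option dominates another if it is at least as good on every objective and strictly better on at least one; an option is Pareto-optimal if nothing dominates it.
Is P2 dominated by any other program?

P1: worse on duration (4 vs 1).
P3: worse on stipend (5 vs 19).
P4: worse on tuition (67 vs 61).
P5: worse on tuition (62 vs 61).
P6: worse on duration (6 vs 1).
No option is at least as good as P2 on every objective and strictly better on one.

No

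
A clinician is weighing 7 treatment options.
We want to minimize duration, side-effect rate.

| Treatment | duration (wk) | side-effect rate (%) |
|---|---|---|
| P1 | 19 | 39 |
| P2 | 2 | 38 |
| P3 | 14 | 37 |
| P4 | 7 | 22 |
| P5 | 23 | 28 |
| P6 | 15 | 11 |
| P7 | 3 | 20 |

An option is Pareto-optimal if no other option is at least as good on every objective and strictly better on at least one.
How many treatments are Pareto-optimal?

3

P1: dominated by P2 (duration 2≤19, side-effect rate 38≤39).
P2: not dominated (best duration).
P3: dominated by P4 (duration 7≤14, side-effect rate 22≤37).
P4: dominated by P7 (duration 3≤7, side-effect rate 20≤22).
P5: dominated by P4 (duration 7≤23, side-effect rate 22≤28).
P6: not dominated (best side-effect rate).
P7: not dominated.
Pareto-optimal: P2, P6, P7 → 3.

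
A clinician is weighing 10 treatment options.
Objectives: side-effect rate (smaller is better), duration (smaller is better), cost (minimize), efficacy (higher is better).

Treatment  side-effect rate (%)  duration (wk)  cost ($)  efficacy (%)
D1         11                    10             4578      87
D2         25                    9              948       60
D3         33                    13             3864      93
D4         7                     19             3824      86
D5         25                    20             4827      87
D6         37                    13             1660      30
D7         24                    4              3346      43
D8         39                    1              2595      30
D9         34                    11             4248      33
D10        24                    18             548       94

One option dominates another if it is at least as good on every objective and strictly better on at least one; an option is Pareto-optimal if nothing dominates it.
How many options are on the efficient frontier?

D1: not dominated.
D2: not dominated.
D3: not dominated.
D4: not dominated (best side-effect rate).
D5: dominated by D1 (side-effect rate 11≤25, duration 10≤20, cost 4578≤4827, efficacy 87≥87).
D6: dominated by D2 (side-effect rate 25≤37, duration 9≤13, cost 948≤1660, efficacy 60≥30).
D7: not dominated.
D8: not dominated (best duration).
D9: dominated by D2 (side-effect rate 25≤34, duration 9≤11, cost 948≤4248, efficacy 60≥33).
D10: not dominated (best cost).
Pareto-optimal: D1, D2, D3, D4, D7, D8, D10 → 7.

7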